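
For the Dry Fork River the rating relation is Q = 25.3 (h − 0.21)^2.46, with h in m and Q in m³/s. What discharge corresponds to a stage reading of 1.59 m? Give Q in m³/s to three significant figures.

Q = 25.3 × (1.59 − 0.21)^2.46 = 25.3 × 1.38^2.46 = 55.88 m³/s

55.9 m³/s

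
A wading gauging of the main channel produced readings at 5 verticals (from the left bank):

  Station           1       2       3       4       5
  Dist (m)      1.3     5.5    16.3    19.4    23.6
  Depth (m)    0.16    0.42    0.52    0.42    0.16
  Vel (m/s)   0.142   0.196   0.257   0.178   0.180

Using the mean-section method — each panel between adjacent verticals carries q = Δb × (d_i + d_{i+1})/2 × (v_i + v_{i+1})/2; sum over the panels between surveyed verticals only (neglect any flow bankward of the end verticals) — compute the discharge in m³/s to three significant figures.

1.89 m³/s

Panel 1-2: Δb = 4.2 m, d̄ = (0.16+0.42)/2 = 0.29, v̄ = (0.142+0.196)/2 = 0.169 → q = 4.2×0.29×0.169 = 0.2058 m³/s
Panel 2-3: Δb = 10.8 m, d̄ = (0.42+0.52)/2 = 0.47, v̄ = (0.196+0.257)/2 = 0.2265 → q = 10.8×0.47×0.2265 = 1.150 m³/s
Panel 3-4: Δb = 3.1 m, d̄ = (0.52+0.42)/2 = 0.47, v̄ = (0.257+0.178)/2 = 0.2175 → q = 3.1×0.47×0.2175 = 0.3169 m³/s
Panel 4-5: Δb = 4.2 m, d̄ = (0.42+0.16)/2 = 0.29, v̄ = (0.178+0.180)/2 = 0.179 → q = 4.2×0.29×0.179 = 0.2180 m³/s
Q = Σ q = 1.890 m³/s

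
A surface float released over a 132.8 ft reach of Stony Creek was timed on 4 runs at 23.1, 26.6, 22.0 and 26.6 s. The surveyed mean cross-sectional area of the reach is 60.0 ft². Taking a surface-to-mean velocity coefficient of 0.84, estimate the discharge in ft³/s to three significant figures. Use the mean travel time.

272 ft³/s

t̄ = (23.1 + 26.6 + 22.0 + 26.6) / 4 = 24.575 s
v_surface = L / t̄ = 132.8 / 24.575 = 5.404 ft/s
v_mean = 0.84 × 5.404 = 4.539 ft/s
Q = A × v_mean = 60.0 × 4.539 = 272.4 ft³/s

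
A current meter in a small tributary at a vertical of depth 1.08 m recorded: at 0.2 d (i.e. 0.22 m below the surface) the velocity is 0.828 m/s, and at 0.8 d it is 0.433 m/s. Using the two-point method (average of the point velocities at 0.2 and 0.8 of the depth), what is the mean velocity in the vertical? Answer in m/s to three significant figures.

0.631 m/s

v̄ = (0.828 + 0.433) / 2 = 0.6305 m/s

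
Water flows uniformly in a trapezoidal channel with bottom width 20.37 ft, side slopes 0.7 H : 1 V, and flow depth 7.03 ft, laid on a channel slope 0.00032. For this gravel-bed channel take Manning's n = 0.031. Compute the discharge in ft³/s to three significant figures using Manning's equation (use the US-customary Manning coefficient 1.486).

A = (b + z·y)·y = (20.37 + 0.7×7.03)×7.03 = 177.8 ft²
P = b + 2y√(1+z²) = 20.37 + 2×7.03×√(1+0.7²) = 37.53 ft
R = A/P = 177.8/37.53 = 4.737 ft
Q = (1.486/n)·A·R^(2/3)·S^(1/2) = (1.486/0.031) × 177.8 × 4.737^(2/3) × 0.00032^(1/2) = 430.0 ft³/s

430 ft³/s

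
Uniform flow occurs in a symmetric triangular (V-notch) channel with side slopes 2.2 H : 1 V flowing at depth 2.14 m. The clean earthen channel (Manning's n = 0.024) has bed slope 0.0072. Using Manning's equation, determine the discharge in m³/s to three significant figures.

35.0 m³/s

A = z·y² = 2.2×2.14² = 10.08 m²
P = 2y√(1+z²) = 2×2.14×√(1+2.2²) = 10.34 m
R = A/P = 10.08/10.34 = 0.9741 m
Q = (1/n)·A·R^(2/3)·S^(1/2) = (1/0.024) × 10.08 × 0.9741^(2/3) × 0.0072^(1/2) = 35.00 m³/s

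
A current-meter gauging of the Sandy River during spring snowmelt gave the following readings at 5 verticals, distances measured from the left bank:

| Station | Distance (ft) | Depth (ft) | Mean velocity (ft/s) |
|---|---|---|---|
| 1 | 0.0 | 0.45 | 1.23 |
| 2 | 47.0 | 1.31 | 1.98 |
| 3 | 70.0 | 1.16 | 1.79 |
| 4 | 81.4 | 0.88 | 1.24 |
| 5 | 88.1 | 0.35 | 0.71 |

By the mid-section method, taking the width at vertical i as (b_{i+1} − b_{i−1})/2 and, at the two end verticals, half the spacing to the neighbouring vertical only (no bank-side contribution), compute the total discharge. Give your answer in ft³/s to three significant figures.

150 ft³/s

w_1 = (47.0 − 0.0)/2 = 23.5 ft; q_1 = 1.23 × 0.45 × 23.5 = 13.01 ft³/s
w_2 = (70.0 − 0.0)/2 = 35 ft; q_2 = 1.98 × 1.31 × 35 = 90.78 ft³/s
w_3 = (81.4 − 47.0)/2 = 17.2 ft; q_3 = 1.79 × 1.16 × 17.2 = 35.71 ft³/s
w_4 = (88.1 − 70.0)/2 = 9.05 ft; q_4 = 1.24 × 0.88 × 9.05 = 9.875 ft³/s
w_5 = (88.1 − 81.4)/2 = 3.35 ft; q_5 = 0.71 × 0.35 × 3.35 = 0.8325 ft³/s
Q = Σ qᵢ = 150.2 ft³/s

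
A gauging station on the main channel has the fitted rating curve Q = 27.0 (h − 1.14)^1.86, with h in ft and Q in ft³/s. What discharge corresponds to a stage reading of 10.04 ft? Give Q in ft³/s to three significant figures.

Q = 27.0 × (10.04 − 1.14)^1.86 = 27.0 × 8.9^1.86 = 1575 ft³/s

1570 ft³/s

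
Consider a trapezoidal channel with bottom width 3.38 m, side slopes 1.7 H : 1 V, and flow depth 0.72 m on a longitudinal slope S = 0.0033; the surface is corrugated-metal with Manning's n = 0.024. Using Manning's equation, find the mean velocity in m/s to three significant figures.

A = (b + z·y)·y = (3.38 + 1.7×0.72)×0.72 = 3.315 m²
P = b + 2y√(1+z²) = 3.38 + 2×0.72×√(1+1.7²) = 6.220 m
R = A/P = 3.315/6.220 = 0.5329 m
Q = (1/n)·A·R^(2/3)·S^(1/2) = (1/0.024) × 3.315 × 0.5329^(2/3) × 0.0033^(1/2) = 5.215 m³/s
V = Q/A = 5.215/3.315 = 1.573 m/s

1.57 m/s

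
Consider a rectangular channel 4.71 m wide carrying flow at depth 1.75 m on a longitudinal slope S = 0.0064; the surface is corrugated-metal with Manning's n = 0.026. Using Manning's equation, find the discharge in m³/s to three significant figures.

25.4 m³/s

A = b·y = 4.71 × 1.75 = 8.243 m²
P = b + 2y = 4.71 + 2×1.75 = 8.210 m
R = A/P = 8.243/8.210 = 1.004 m
Q = (1/n)·A·R^(2/3)·S^(1/2) = (1/0.026) × 8.243 × 1.004^(2/3) × 0.0064^(1/2) = 25.43 m³/s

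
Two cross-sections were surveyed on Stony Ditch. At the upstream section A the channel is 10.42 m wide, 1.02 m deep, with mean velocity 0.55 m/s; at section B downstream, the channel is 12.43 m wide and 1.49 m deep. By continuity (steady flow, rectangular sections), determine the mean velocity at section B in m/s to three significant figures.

0.316 m/s

Q = A₁V₁ = (10.42×1.02) × 0.55 = 5.846 m³/s
A₂ = 12.43 × 1.49 = 18.52 m²
V₂ = Q/A₂ = 5.846/18.52 = 0.3156 m/s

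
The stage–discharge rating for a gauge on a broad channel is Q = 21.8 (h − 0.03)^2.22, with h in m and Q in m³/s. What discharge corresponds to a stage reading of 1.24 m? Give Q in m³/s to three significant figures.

33.3 m³/s

Q = 21.8 × (1.24 − 0.03)^2.22 = 21.8 × 1.21^2.22 = 33.28 m³/s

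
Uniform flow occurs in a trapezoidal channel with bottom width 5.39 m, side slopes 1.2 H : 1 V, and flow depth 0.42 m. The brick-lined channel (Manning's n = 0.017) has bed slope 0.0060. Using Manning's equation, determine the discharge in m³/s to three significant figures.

5.81 m³/s

A = (b + z·y)·y = (5.39 + 1.2×0.42)×0.42 = 2.475 m²
P = b + 2y√(1+z²) = 5.39 + 2×0.42×√(1+1.2²) = 6.702 m
R = A/P = 2.475/6.702 = 0.3694 m
Q = (1/n)·A·R^(2/3)·S^(1/2) = (1/0.017) × 2.475 × 0.3694^(2/3) × 0.0060^(1/2) = 5.807 m³/s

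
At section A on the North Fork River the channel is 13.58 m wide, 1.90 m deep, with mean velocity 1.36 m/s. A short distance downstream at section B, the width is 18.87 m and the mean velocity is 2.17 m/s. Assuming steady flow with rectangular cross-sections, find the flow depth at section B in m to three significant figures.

Q = A₁V₁ = (13.58×1.90) × 1.36 = 35.09 m³/s
d₂ = Q/(b₂ V₂) = 35.09/(18.87×2.17) = 0.8570 m

0.857 m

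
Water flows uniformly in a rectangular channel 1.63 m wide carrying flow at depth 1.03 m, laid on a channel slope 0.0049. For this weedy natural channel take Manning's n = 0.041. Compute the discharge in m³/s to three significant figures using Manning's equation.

1.70 m³/s

A = b·y = 1.63 × 1.03 = 1.679 m²
P = b + 2y = 1.63 + 2×1.03 = 3.690 m
R = A/P = 1.679/3.690 = 0.4550 m
Q = (1/n)·A·R^(2/3)·S^(1/2) = (1/0.041) × 1.679 × 0.4550^(2/3) × 0.0049^(1/2) = 1.696 m³/s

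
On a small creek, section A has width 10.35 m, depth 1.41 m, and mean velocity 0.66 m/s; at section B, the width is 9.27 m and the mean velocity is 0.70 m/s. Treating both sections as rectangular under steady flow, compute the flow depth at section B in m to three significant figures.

Q = A₁V₁ = (10.35×1.41) × 0.66 = 9.632 m³/s
d₂ = Q/(b₂ V₂) = 9.632/(9.27×0.70) = 1.484 m

1.48 m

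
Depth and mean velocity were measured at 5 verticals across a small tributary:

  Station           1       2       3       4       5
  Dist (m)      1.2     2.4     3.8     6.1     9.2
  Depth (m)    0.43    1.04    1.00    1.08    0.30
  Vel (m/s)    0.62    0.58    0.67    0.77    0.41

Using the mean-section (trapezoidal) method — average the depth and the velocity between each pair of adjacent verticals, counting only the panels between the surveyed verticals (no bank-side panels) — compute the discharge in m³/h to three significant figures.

Panel 1-2: Δb = 1.2 m, d̄ = (0.43+1.04)/2 = 0.735, v̄ = (0.62+0.58)/2 = 0.6 → q = 1.2×0.735×0.6 = 0.5292 m³/s
Panel 2-3: Δb = 1.4 m, d̄ = (1.04+1.00)/2 = 1.02, v̄ = (0.58+0.67)/2 = 0.625 → q = 1.4×1.02×0.625 = 0.8925 m³/s
Panel 3-4: Δb = 2.3 m, d̄ = (1.00+1.08)/2 = 1.04, v̄ = (0.67+0.77)/2 = 0.72 → q = 2.3×1.04×0.72 = 1.722 m³/s
Panel 4-5: Δb = 3.1 m, d̄ = (1.08+0.30)/2 = 0.69, v̄ = (0.77+0.41)/2 = 0.59 → q = 3.1×0.69×0.59 = 1.262 m³/s
Q = Σ q = 4.406 m³/s
= 4.406 × 3600 = 15860 m³/h

15900 m³/h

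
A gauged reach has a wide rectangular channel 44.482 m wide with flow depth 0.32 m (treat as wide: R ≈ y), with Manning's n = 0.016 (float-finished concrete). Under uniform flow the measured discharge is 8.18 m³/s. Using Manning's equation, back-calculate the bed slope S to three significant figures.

A = b·y = 44.482 × 0.32 = 14.23 m²
Wide channel: R ≈ y = 0.32 m
S = (Q·n / (1·A·R^(2/3)))² = (8.18×0.016 / (1×14.23×0.4678))² = 0.0003863

0.000386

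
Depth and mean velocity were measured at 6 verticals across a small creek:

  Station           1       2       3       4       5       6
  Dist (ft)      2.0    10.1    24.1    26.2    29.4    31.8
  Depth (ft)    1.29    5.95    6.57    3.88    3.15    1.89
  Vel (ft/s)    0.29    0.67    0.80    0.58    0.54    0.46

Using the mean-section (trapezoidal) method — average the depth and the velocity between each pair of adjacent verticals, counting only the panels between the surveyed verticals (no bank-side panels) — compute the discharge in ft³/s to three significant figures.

95.4 ft³/s

Panel 1-2: Δb = 8.1 ft, d̄ = (1.29+5.95)/2 = 3.62, v̄ = (0.29+0.67)/2 = 0.48 → q = 8.1×3.62×0.48 = 14.07 ft³/s
Panel 2-3: Δb = 14 ft, d̄ = (5.95+6.57)/2 = 6.26, v̄ = (0.67+0.80)/2 = 0.735 → q = 14×6.26×0.735 = 64.42 ft³/s
Panel 3-4: Δb = 2.1 ft, d̄ = (6.57+3.88)/2 = 5.225, v̄ = (0.80+0.58)/2 = 0.69 → q = 2.1×5.225×0.69 = 7.571 ft³/s
Panel 4-5: Δb = 3.2 ft, d̄ = (3.88+3.15)/2 = 3.515, v̄ = (0.58+0.54)/2 = 0.56 → q = 3.2×3.515×0.56 = 6.299 ft³/s
Panel 5-6: Δb = 2.4 ft, d̄ = (3.15+1.89)/2 = 2.52, v̄ = (0.54+0.46)/2 = 0.5 → q = 2.4×2.52×0.5 = 3.024 ft³/s
Q = Σ q = 95.38 ft³/s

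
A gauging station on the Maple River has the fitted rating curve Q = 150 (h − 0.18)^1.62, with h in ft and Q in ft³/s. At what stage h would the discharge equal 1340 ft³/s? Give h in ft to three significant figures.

4.04 ft

h − h₀ = (Q/C)^(1/b) = (1340/150)^(1/1.62) = 3.864 ft
h = 0.18 + 3.864 = 4.044 ft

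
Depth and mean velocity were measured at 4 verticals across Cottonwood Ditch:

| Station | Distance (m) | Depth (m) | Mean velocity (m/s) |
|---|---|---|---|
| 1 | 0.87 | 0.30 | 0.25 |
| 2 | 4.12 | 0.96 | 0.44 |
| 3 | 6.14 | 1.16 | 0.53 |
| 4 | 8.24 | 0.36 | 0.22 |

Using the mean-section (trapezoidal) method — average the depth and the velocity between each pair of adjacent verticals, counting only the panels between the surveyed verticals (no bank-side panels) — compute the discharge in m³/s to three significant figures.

Panel 1-2: Δb = 3.25 m, d̄ = (0.30+0.96)/2 = 0.63, v̄ = (0.25+0.44)/2 = 0.345 → q = 3.25×0.63×0.345 = 0.7064 m³/s
Panel 2-3: Δb = 2.02 m, d̄ = (0.96+1.16)/2 = 1.06, v̄ = (0.44+0.53)/2 = 0.485 → q = 2.02×1.06×0.485 = 1.038 m³/s
Panel 3-4: Δb = 2.1 m, d̄ = (1.16+0.36)/2 = 0.76, v̄ = (0.53+0.22)/2 = 0.375 → q = 2.1×0.76×0.375 = 0.5985 m³/s
Q = Σ q = 2.343 m³/s

2.34 m³/s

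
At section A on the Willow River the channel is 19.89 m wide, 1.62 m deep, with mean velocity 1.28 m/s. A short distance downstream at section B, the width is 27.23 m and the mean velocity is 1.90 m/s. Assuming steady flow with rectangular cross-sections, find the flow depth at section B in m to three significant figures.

0.797 m

Q = A₁V₁ = (19.89×1.62) × 1.28 = 41.24 m³/s
d₂ = Q/(b₂ V₂) = 41.24/(27.23×1.90) = 0.7972 m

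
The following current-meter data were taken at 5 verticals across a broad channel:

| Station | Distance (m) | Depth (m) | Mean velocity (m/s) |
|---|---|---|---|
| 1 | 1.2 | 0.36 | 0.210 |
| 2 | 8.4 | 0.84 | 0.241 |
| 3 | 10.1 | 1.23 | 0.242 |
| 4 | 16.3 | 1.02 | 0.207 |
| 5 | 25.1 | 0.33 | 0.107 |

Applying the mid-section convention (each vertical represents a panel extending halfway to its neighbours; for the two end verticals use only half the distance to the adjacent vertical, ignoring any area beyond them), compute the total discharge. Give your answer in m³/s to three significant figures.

4.09 m³/s

w_1 = (8.4 − 1.2)/2 = 3.6 m; q_1 = 0.210 × 0.36 × 3.6 = 0.2722 m³/s
w_2 = (10.1 − 1.2)/2 = 4.45 m; q_2 = 0.241 × 0.84 × 4.45 = 0.9009 m³/s
w_3 = (16.3 − 8.4)/2 = 3.95 m; q_3 = 0.242 × 1.23 × 3.95 = 1.176 m³/s
w_4 = (25.1 − 10.1)/2 = 7.5 m; q_4 = 0.207 × 1.02 × 7.5 = 1.584 m³/s
w_5 = (25.1 − 16.3)/2 = 4.4 m; q_5 = 0.107 × 0.33 × 4.4 = 0.1554 m³/s
Q = Σ qᵢ = 4.088 m³/s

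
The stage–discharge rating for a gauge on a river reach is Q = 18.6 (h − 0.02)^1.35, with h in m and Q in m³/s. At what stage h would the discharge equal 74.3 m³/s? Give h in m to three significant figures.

2.81 m

h − h₀ = (Q/C)^(1/b) = (74.3/18.6)^(1/1.35) = 2.790 m
h = 0.02 + 2.790 = 2.810 m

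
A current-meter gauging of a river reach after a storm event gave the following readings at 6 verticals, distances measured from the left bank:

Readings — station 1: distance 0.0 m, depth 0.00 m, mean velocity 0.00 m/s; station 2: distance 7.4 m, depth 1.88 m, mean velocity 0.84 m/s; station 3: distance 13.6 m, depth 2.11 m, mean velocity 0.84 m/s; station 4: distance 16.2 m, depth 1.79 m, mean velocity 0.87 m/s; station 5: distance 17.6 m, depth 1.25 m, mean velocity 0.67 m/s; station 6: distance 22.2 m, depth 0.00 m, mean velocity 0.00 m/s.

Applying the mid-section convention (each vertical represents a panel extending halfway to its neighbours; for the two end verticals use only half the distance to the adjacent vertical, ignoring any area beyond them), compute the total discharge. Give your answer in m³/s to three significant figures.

24.2 m³/s

w_2 = (13.6 − 0.0)/2 = 6.8 m; q_2 = 0.84 × 1.88 × 6.8 = 10.74 m³/s
w_3 = (16.2 − 7.4)/2 = 4.4 m; q_3 = 0.84 × 2.11 × 4.4 = 7.799 m³/s
w_4 = (17.6 − 13.6)/2 = 2 m; q_4 = 0.87 × 1.79 × 2 = 3.115 m³/s
w_5 = (22.2 − 16.2)/2 = 3 m; q_5 = 0.67 × 1.25 × 3 = 2.513 m³/s
Stations 1, 6 contribute zero (depth or velocity is 0).
Q = Σ qᵢ = 24.16 m³/s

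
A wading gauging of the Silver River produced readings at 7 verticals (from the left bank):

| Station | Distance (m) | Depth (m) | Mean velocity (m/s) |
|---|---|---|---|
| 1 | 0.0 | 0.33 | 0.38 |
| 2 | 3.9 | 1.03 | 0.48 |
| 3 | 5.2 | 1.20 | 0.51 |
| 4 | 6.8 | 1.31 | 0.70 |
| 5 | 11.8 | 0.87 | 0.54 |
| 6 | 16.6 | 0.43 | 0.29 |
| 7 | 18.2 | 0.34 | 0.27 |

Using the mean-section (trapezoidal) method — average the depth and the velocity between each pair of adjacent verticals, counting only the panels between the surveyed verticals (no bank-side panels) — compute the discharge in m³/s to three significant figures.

Panel 1-2: Δb = 3.9 m, d̄ = (0.33+1.03)/2 = 0.68, v̄ = (0.38+0.48)/2 = 0.43 → q = 3.9×0.68×0.43 = 1.140 m³/s
Panel 2-3: Δb = 1.3 m, d̄ = (1.03+1.20)/2 = 1.115, v̄ = (0.48+0.51)/2 = 0.495 → q = 1.3×1.115×0.495 = 0.7175 m³/s
Panel 3-4: Δb = 1.6 m, d̄ = (1.20+1.31)/2 = 1.255, v̄ = (0.51+0.70)/2 = 0.605 → q = 1.6×1.255×0.605 = 1.215 m³/s
Panel 4-5: Δb = 5 m, d̄ = (1.31+0.87)/2 = 1.09, v̄ = (0.70+0.54)/2 = 0.62 → q = 5×1.09×0.62 = 3.379 m³/s
Panel 5-6: Δb = 4.8 m, d̄ = (0.87+0.43)/2 = 0.65, v̄ = (0.54+0.29)/2 = 0.415 → q = 4.8×0.65×0.415 = 1.295 m³/s
Panel 6-7: Δb = 1.6 m, d̄ = (0.43+0.34)/2 = 0.385, v̄ = (0.29+0.27)/2 = 0.28 → q = 1.6×0.385×0.28 = 0.1725 m³/s
Q = Σ q = 7.919 m³/s

7.92 m³/s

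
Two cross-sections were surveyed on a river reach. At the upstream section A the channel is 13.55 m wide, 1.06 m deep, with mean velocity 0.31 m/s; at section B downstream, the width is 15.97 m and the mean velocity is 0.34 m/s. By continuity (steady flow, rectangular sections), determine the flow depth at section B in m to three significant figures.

0.820 m

Q = A₁V₁ = (13.55×1.06) × 0.31 = 4.453 m³/s
d₂ = Q/(b₂ V₂) = 4.453/(15.97×0.34) = 0.8200 m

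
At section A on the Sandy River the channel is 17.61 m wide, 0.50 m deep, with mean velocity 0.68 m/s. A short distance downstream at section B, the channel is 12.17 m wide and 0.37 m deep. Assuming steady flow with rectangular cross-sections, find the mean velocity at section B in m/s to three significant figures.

1.33 m/s

Q = A₁V₁ = (17.61×0.50) × 0.68 = 5.987 m³/s
A₂ = 12.17 × 0.37 = 4.503 m²
V₂ = Q/A₂ = 5.987/4.503 = 1.330 m/s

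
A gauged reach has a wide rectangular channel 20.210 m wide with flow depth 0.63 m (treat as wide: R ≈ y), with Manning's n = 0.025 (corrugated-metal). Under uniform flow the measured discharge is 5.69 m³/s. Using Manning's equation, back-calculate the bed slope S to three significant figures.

A = b·y = 20.210 × 0.63 = 12.73 m²
Wide channel: R ≈ y = 0.63 m
S = (Q·n / (1·A·R^(2/3)))² = (5.69×0.025 / (1×12.73×0.7349))² = 0.0002311

0.000231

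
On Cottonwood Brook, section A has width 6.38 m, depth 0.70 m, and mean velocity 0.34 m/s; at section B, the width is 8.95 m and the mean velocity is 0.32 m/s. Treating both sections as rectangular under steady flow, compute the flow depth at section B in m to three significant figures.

0.530 m

Q = A₁V₁ = (6.38×0.70) × 0.34 = 1.518 m³/s
d₂ = Q/(b₂ V₂) = 1.518/(8.95×0.32) = 0.5302 m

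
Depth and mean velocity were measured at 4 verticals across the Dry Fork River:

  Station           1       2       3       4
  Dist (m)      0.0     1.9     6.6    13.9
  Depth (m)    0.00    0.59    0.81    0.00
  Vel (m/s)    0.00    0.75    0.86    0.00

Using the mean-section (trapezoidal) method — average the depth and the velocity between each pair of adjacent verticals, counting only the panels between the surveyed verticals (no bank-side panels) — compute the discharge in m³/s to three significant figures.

Panel 1-2: Δb = 1.9 m, d̄ = (0.00+0.59)/2 = 0.295, v̄ = (0.00+0.75)/2 = 0.375 → q = 1.9×0.295×0.375 = 0.2102 m³/s
Panel 2-3: Δb = 4.7 m, d̄ = (0.59+0.81)/2 = 0.7, v̄ = (0.75+0.86)/2 = 0.805 → q = 4.7×0.7×0.805 = 2.648 m³/s
Panel 3-4: Δb = 7.3 m, d̄ = (0.81+0.00)/2 = 0.405, v̄ = (0.86+0.00)/2 = 0.43 → q = 7.3×0.405×0.43 = 1.271 m³/s
Q = Σ q = 4.130 m³/s

4.13 m³/s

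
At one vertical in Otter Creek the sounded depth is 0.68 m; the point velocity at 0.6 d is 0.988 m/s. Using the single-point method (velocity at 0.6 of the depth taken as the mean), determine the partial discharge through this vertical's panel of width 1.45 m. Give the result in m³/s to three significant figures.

0.974 m³/s

v̄ = v₀.₆ = 0.988 m/s
q = v̄ × d × w = 0.9880 × 0.68 × 1.45 = 0.9742 m³/s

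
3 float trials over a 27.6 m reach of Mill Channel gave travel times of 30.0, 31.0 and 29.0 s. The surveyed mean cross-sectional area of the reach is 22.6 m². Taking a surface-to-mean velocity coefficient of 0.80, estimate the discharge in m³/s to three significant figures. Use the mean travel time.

16.6 m³/s

t̄ = (30.0 + 31.0 + 29.0) / 3 = 30 s
v_surface = L / t̄ = 27.6 / 30 = 0.9200 m/s
v_mean = 0.80 × 0.9200 = 0.7360 m/s
Q = A × v_mean = 22.6 × 0.7360 = 16.63 m³/s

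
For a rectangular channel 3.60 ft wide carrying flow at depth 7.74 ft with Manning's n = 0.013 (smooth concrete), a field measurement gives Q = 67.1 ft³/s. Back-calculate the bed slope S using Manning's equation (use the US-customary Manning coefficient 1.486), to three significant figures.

A = b·y = 3.60 × 7.74 = 27.86 ft²
P = b + 2y = 3.60 + 2×7.74 = 19.08 ft
R = A/P = 27.86/19.08 = 1.460 ft
S = (Q·n / (1.486·A·R^(2/3)))² = (67.1×0.013 / (1.486×27.86×1.287))² = 0.0002679

0.000268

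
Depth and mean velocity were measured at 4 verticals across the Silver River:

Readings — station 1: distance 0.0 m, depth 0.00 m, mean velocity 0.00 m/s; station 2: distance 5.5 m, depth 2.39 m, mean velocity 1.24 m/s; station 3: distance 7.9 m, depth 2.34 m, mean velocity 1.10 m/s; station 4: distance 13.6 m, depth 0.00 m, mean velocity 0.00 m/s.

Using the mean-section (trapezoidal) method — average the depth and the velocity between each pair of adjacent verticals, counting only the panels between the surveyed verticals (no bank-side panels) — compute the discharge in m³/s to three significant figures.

Panel 1-2: Δb = 5.5 m, d̄ = (0.00+2.39)/2 = 1.195, v̄ = (0.00+1.24)/2 = 0.62 → q = 5.5×1.195×0.62 = 4.075 m³/s
Panel 2-3: Δb = 2.4 m, d̄ = (2.39+2.34)/2 = 2.365, v̄ = (1.24+1.10)/2 = 1.17 → q = 2.4×2.365×1.17 = 6.641 m³/s
Panel 3-4: Δb = 5.7 m, d̄ = (2.34+0.00)/2 = 1.17, v̄ = (1.10+0.00)/2 = 0.55 → q = 5.7×1.17×0.55 = 3.668 m³/s
Q = Σ q = 14.38 m³/s

14.4 m³/s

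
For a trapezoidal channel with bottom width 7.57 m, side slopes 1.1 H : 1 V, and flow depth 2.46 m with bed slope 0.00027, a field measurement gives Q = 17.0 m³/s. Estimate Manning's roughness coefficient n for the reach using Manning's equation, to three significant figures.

A = (b + z·y)·y = (7.57 + 1.1×2.46)×2.46 = 25.28 m²
P = b + 2y√(1+z²) = 7.57 + 2×2.46×√(1+1.1²) = 14.88 m
R = A/P = 25.28/14.88 = 1.698 m
n = (1/Q)·A·R^(2/3)·S^(1/2) = (1/17.0) × 25.28 × 1.424 × 0.01643 = 0.03478

0.0348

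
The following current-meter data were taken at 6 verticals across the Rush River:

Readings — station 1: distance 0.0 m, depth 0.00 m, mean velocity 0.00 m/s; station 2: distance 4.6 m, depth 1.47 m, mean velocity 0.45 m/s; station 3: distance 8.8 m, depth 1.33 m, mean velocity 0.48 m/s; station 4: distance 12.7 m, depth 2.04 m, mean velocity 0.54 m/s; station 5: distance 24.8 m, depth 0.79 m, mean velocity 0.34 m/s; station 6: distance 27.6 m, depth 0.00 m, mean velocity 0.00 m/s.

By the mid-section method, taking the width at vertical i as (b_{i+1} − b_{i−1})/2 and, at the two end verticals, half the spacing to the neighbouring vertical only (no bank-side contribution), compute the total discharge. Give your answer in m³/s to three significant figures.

w_2 = (8.8 − 0.0)/2 = 4.4 m; q_2 = 0.45 × 1.47 × 4.4 = 2.911 m³/s
w_3 = (12.7 − 4.6)/2 = 4.05 m; q_3 = 0.48 × 1.33 × 4.05 = 2.586 m³/s
w_4 = (24.8 − 8.8)/2 = 8 m; q_4 = 0.54 × 2.04 × 8 = 8.813 m³/s
w_5 = (27.6 − 12.7)/2 = 7.45 m; q_5 = 0.34 × 0.79 × 7.45 = 2.001 m³/s
Stations 1, 6 contribute zero (depth or velocity is 0).
Q = Σ qᵢ = 16.31 m³/s

16.3 m³/s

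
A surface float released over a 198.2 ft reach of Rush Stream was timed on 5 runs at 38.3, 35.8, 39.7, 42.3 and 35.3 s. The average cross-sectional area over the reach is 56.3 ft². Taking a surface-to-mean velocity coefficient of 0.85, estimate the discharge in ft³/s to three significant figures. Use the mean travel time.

248 ft³/s

t̄ = (38.3 + 35.8 + 39.7 + 42.3 + 35.3) / 5 = 38.28 s
v_surface = L / t̄ = 198.2 / 38.28 = 5.178 ft/s
v_mean = 0.85 × 5.178 = 4.401 ft/s
Q = A × v_mean = 56.3 × 4.401 = 247.8 ft³/s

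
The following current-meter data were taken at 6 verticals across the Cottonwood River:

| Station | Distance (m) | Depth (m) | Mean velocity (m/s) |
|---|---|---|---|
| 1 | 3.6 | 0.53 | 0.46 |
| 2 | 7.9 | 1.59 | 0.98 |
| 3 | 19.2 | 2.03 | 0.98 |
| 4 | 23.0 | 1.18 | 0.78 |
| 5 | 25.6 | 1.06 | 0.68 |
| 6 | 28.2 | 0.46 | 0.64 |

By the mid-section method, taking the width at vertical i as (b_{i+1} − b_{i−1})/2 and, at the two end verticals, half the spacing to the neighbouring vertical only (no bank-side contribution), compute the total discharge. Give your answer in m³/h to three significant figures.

118000 m³/h

w_1 = (7.9 − 3.6)/2 = 2.15 m; q_1 = 0.46 × 0.53 × 2.15 = 0.5242 m³/s
w_2 = (19.2 − 3.6)/2 = 7.8 m; q_2 = 0.98 × 1.59 × 7.8 = 12.15 m³/s
w_3 = (23.0 − 7.9)/2 = 7.55 m; q_3 = 0.98 × 2.03 × 7.55 = 15.02 m³/s
w_4 = (25.6 − 19.2)/2 = 3.2 m; q_4 = 0.78 × 1.18 × 3.2 = 2.945 m³/s
w_5 = (28.2 − 23.0)/2 = 2.6 m; q_5 = 0.68 × 1.06 × 2.6 = 1.874 m³/s
w_6 = (28.2 − 25.6)/2 = 1.3 m; q_6 = 0.64 × 0.46 × 1.3 = 0.3827 m³/s
Q = Σ qᵢ = 32.90 m³/s
= 32.90 × 3600 = 118400 m³/h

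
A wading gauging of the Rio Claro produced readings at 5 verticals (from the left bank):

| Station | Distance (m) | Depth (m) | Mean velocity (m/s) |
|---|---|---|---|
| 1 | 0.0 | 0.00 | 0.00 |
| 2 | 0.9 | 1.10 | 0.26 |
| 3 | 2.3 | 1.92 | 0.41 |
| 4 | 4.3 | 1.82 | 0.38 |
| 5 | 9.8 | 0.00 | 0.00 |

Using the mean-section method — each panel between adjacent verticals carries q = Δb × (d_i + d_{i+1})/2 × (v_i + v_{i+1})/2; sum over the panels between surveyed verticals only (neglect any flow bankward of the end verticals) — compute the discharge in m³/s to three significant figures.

3.20 m³/s

Panel 1-2: Δb = 0.9 m, d̄ = (0.00+1.10)/2 = 0.55, v̄ = (0.00+0.26)/2 = 0.13 → q = 0.9×0.55×0.13 = 0.06435 m³/s
Panel 2-3: Δb = 1.4 m, d̄ = (1.10+1.92)/2 = 1.51, v̄ = (0.26+0.41)/2 = 0.335 → q = 1.4×1.51×0.335 = 0.7082 m³/s
Panel 3-4: Δb = 2 m, d̄ = (1.92+1.82)/2 = 1.87, v̄ = (0.41+0.38)/2 = 0.395 → q = 2×1.87×0.395 = 1.477 m³/s
Panel 4-5: Δb = 5.5 m, d̄ = (1.82+0.00)/2 = 0.91, v̄ = (0.38+0.00)/2 = 0.19 → q = 5.5×0.91×0.19 = 0.9510 m³/s
Q = Σ q = 3.201 m³/s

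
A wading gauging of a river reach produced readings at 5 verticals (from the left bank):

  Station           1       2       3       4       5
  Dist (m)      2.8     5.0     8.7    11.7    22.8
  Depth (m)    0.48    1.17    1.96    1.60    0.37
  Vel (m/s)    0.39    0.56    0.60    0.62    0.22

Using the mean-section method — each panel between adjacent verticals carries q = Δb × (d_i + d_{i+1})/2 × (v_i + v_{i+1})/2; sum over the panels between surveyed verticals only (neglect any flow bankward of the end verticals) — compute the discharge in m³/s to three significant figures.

Panel 1-2: Δb = 2.2 m, d̄ = (0.48+1.17)/2 = 0.825, v̄ = (0.39+0.56)/2 = 0.475 → q = 2.2×0.825×0.475 = 0.8621 m³/s
Panel 2-3: Δb = 3.7 m, d̄ = (1.17+1.96)/2 = 1.565, v̄ = (0.56+0.60)/2 = 0.58 → q = 3.7×1.565×0.58 = 3.358 m³/s
Panel 3-4: Δb = 3 m, d̄ = (1.96+1.60)/2 = 1.78, v̄ = (0.60+0.62)/2 = 0.61 → q = 3×1.78×0.61 = 3.257 m³/s
Panel 4-5: Δb = 11.1 m, d̄ = (1.60+0.37)/2 = 0.985, v̄ = (0.62+0.22)/2 = 0.42 → q = 11.1×0.985×0.42 = 4.592 m³/s
Q = Σ q = 12.07 m³/s

12.1 m³/s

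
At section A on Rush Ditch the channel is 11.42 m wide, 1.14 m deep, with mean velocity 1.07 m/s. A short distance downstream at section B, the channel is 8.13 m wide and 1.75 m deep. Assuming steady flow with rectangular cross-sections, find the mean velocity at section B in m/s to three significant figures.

0.979 m/s

Q = A₁V₁ = (11.42×1.14) × 1.07 = 13.93 m³/s
A₂ = 8.13 × 1.75 = 14.23 m²
V₂ = Q/A₂ = 13.93/14.23 = 0.9791 m/s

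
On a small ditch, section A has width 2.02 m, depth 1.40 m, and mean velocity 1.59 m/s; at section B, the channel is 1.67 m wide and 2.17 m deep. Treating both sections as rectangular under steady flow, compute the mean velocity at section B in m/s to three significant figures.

Q = A₁V₁ = (2.02×1.40) × 1.59 = 4.497 m³/s
A₂ = 1.67 × 2.17 = 3.624 m²
V₂ = Q/A₂ = 4.497/3.624 = 1.241 m/s

1.24 m/s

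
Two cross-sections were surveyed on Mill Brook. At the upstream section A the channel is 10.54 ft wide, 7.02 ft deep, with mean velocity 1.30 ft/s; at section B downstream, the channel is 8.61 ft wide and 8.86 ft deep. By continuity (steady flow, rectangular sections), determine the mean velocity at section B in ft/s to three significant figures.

1.26 ft/s

Q = A₁V₁ = (10.54×7.02) × 1.30 = 96.19 ft³/s
A₂ = 8.61 × 8.86 = 76.28 ft²
V₂ = Q/A₂ = 96.19/76.28 = 1.261 ft/s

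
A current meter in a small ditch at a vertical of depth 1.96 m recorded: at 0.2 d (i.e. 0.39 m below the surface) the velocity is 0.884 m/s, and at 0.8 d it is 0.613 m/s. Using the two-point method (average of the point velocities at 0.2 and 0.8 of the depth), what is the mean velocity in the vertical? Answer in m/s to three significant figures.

0.749 m/s

v̄ = (0.884 + 0.613) / 2 = 0.7485 m/s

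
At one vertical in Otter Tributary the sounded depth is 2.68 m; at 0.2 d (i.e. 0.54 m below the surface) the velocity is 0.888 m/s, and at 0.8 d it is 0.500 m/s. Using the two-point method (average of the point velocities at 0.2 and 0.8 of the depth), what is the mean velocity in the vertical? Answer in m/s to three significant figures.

v̄ = (0.888 + 0.500) / 2 = 0.6940 m/s

0.694 m/s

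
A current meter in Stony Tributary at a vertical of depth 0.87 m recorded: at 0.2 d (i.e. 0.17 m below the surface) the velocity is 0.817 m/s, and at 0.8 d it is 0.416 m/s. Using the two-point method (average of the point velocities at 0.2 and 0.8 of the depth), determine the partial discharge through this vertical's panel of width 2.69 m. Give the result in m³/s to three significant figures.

v̄ = (0.817 + 0.416) / 2 = 0.6165 m/s
q = v̄ × d × w = 0.6165 × 0.87 × 2.69 = 1.443 m³/s

1.44 m³/s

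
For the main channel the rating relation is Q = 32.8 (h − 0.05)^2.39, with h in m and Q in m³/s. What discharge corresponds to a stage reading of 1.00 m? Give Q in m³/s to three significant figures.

Q = 32.8 × (1.00 − 0.05)^2.39 = 32.8 × 0.95^2.39 = 29.02 m³/s

29.0 m³/s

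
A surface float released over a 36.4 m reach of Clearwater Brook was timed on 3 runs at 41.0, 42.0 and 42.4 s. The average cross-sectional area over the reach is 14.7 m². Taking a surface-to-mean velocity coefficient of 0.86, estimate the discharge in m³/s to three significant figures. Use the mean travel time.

11.0 m³/s

t̄ = (41.0 + 42.0 + 42.4) / 3 = 41.8 s
v_surface = L / t̄ = 36.4 / 41.8 = 0.8708 m/s
v_mean = 0.86 × 0.8708 = 0.7489 m/s
Q = A × v_mean = 14.7 × 0.7489 = 11.01 m³/s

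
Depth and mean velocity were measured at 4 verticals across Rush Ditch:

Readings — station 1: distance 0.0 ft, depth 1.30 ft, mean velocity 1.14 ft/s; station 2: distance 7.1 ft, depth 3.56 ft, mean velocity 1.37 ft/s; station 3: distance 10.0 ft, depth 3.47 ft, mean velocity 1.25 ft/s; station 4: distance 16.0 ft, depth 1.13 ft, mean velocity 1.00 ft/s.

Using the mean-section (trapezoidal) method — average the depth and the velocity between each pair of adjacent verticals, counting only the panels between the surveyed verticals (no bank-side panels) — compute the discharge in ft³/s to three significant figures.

Panel 1-2: Δb = 7.1 ft, d̄ = (1.30+3.56)/2 = 2.43, v̄ = (1.14+1.37)/2 = 1.255 → q = 7.1×2.43×1.255 = 21.65 ft³/s
Panel 2-3: Δb = 2.9 ft, d̄ = (3.56+3.47)/2 = 3.515, v̄ = (1.37+1.25)/2 = 1.31 → q = 2.9×3.515×1.31 = 13.35 ft³/s
Panel 3-4: Δb = 6 ft, d̄ = (3.47+1.13)/2 = 2.3, v̄ = (1.25+1.00)/2 = 1.125 → q = 6×2.3×1.125 = 15.53 ft³/s
Q = Σ q = 50.53 ft³/s

50.5 ft³/s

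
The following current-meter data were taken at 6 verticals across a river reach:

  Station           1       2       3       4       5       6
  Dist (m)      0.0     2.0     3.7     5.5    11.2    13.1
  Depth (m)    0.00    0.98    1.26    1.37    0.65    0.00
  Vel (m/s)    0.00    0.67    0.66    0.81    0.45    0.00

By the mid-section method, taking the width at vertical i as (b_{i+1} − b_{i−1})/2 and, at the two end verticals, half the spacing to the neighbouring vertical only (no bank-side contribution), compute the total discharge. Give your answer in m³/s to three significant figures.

w_2 = (3.7 − 0.0)/2 = 1.85 m; q_2 = 0.67 × 0.98 × 1.85 = 1.215 m³/s
w_3 = (5.5 − 2.0)/2 = 1.75 m; q_3 = 0.66 × 1.26 × 1.75 = 1.455 m³/s
w_4 = (11.2 − 3.7)/2 = 3.75 m; q_4 = 0.81 × 1.37 × 3.75 = 4.161 m³/s
w_5 = (13.1 − 5.5)/2 = 3.8 m; q_5 = 0.45 × 0.65 × 3.8 = 1.112 m³/s
Stations 1, 6 contribute zero (depth or velocity is 0).
Q = Σ qᵢ = 7.943 m³/s

7.94 m³/s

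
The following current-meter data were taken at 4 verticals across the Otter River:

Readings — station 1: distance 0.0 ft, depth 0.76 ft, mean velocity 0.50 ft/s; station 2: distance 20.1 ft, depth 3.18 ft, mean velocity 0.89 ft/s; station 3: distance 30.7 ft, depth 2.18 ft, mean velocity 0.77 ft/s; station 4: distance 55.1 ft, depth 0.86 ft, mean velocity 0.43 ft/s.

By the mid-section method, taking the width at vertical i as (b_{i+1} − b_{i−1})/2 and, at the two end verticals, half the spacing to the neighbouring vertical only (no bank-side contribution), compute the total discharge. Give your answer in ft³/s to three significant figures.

w_1 = (20.1 − 0.0)/2 = 10.05 ft; q_1 = 0.50 × 0.76 × 10.05 = 3.819 ft³/s
w_2 = (30.7 − 0.0)/2 = 15.35 ft; q_2 = 0.89 × 3.18 × 15.35 = 43.44 ft³/s
w_3 = (55.1 − 20.1)/2 = 17.5 ft; q_3 = 0.77 × 2.18 × 17.5 = 29.38 ft³/s
w_4 = (55.1 − 30.7)/2 = 12.2 ft; q_4 = 0.43 × 0.86 × 12.2 = 4.512 ft³/s
Q = Σ qᵢ = 81.15 ft³/s

81.1 ft³/s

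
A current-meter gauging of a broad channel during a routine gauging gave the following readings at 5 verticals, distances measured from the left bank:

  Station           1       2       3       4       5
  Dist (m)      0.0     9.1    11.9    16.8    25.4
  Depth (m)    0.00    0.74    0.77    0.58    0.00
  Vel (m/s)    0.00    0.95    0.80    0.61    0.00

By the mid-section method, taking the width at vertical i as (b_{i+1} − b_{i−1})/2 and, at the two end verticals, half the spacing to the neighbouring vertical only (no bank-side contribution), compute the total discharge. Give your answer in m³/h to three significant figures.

w_2 = (11.9 − 0.0)/2 = 5.95 m; q_2 = 0.95 × 0.74 × 5.95 = 4.183 m³/s
w_3 = (16.8 − 9.1)/2 = 3.85 m; q_3 = 0.80 × 0.77 × 3.85 = 2.372 m³/s
w_4 = (25.4 − 11.9)/2 = 6.75 m; q_4 = 0.61 × 0.58 × 6.75 = 2.388 m³/s
Stations 1, 5 contribute zero (depth or velocity is 0).
Q = Σ qᵢ = 8.943 m³/s
= 8.943 × 3600 = 32190 m³/h

32200 m³/h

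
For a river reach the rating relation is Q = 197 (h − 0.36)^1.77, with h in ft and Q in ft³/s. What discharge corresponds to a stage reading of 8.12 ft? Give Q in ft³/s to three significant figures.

7400 ft³/s

Q = 197 × (8.12 − 0.36)^1.77 = 197 × 7.76^1.77 = 7405 ft³/s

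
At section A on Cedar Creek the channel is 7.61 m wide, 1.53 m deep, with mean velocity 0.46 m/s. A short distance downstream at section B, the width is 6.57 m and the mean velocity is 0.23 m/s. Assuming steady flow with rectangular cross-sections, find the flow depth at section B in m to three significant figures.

3.54 m

Q = A₁V₁ = (7.61×1.53) × 0.46 = 5.356 m³/s
d₂ = Q/(b₂ V₂) = 5.356/(6.57×0.23) = 3.544 m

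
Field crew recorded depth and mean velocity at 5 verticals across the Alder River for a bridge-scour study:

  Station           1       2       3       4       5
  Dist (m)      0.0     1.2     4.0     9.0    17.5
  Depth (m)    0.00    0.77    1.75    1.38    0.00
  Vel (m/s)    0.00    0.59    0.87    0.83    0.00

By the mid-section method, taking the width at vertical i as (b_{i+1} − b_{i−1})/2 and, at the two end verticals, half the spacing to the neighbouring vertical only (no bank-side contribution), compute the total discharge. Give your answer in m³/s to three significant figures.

14.6 m³/s

w_2 = (4.0 − 0.0)/2 = 2 m; q_2 = 0.59 × 0.77 × 2 = 0.9086 m³/s
w_3 = (9.0 − 1.2)/2 = 3.9 m; q_3 = 0.87 × 1.75 × 3.9 = 5.938 m³/s
w_4 = (17.5 − 4.0)/2 = 6.75 m; q_4 = 0.83 × 1.38 × 6.75 = 7.731 m³/s
Stations 1, 5 contribute zero (depth or velocity is 0).
Q = Σ qᵢ = 14.58 m³/s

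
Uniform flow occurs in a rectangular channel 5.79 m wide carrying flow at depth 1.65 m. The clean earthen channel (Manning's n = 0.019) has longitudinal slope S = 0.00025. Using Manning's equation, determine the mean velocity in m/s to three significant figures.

0.860 m/s

A = b·y = 5.79 × 1.65 = 9.554 m²
P = b + 2y = 5.79 + 2×1.65 = 9.090 m
R = A/P = 9.554/9.090 = 1.051 m
Q = (1/n)·A·R^(2/3)·S^(1/2) = (1/0.019) × 9.554 × 1.051^(2/3) × 0.00025^(1/2) = 8.218 m³/s
V = Q/A = 8.218/9.554 = 0.8602 m/s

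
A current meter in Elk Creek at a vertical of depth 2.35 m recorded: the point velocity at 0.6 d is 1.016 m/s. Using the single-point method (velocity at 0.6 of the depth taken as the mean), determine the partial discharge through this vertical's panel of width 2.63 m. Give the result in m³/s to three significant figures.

v̄ = v₀.₆ = 1.016 m/s
q = v̄ × d × w = 1.016 × 2.35 × 2.63 = 6.279 m³/s

6.28 m³/s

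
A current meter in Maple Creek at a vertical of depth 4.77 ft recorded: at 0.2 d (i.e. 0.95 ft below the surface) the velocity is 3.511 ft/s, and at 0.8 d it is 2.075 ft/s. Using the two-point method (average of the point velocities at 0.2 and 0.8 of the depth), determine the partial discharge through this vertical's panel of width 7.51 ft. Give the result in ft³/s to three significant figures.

v̄ = (3.511 + 2.075) / 2 = 2.793 ft/s
q = v̄ × d × w = 2.793 × 4.77 × 7.51 = 100.1 ft³/s

100 ft³/s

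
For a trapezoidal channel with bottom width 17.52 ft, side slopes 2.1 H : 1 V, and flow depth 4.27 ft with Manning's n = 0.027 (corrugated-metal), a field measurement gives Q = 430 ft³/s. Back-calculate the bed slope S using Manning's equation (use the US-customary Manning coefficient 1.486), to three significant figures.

0.00109

A = (b + z·y)·y = (17.52 + 2.1×4.27)×4.27 = 113.1 ft²
P = b + 2y√(1+z²) = 17.52 + 2×4.27×√(1+2.1²) = 37.38 ft
R = A/P = 113.1/37.38 = 3.025 ft
S = (Q·n / (1.486·A·R^(2/3)))² = (430×0.027 / (1.486×113.1×2.092))² = 0.001091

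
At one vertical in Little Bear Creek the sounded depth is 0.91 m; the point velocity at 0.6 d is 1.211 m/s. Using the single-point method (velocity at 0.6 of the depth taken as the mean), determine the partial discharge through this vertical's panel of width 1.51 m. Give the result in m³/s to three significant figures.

v̄ = v₀.₆ = 1.211 m/s
q = v̄ × d × w = 1.211 × 0.91 × 1.51 = 1.664 m³/s

1.66 m³/s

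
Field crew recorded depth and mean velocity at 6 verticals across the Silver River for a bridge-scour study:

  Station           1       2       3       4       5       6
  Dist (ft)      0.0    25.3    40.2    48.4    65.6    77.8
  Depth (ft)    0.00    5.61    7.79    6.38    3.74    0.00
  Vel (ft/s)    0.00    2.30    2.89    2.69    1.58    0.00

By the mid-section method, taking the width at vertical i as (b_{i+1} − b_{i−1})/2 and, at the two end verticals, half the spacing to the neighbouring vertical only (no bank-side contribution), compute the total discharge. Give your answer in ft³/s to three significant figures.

w_2 = (40.2 − 0.0)/2 = 20.1 ft; q_2 = 2.30 × 5.61 × 20.1 = 259.4 ft³/s
w_3 = (48.4 − 25.3)/2 = 11.55 ft; q_3 = 2.89 × 7.79 × 11.55 = 260.0 ft³/s
w_4 = (65.6 − 40.2)/2 = 12.7 ft; q_4 = 2.69 × 6.38 × 12.7 = 218.0 ft³/s
w_5 = (77.8 − 48.4)/2 = 14.7 ft; q_5 = 1.58 × 3.74 × 14.7 = 86.87 ft³/s
Stations 1, 6 contribute zero (depth or velocity is 0).
Q = Σ qᵢ = 824.2 ft³/s

824 ft³/s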